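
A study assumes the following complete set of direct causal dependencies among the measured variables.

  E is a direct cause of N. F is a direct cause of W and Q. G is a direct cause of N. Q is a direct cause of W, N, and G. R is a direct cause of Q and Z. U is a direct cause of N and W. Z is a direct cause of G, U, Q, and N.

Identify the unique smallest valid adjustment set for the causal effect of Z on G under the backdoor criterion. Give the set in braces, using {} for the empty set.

Variables eligible for adjustment (non-descendants of Z, excluding Z and G): {E, F, R}.
Backdoor paths from Z to G:
  P1: Z <- R -> Q <- F -> W <- U -> N <- G
  P2: Z <- R -> Q -> W <- U -> N <- G
  P3: Z <- R -> Q -> G
  P4: Z <- R -> Q -> N <- G
The empty set is not sufficient: P3 (Z <- R -> Q -> G) has no collider blocking it and no conditioned non-collider, so it is open.
Try {R}:
  P1: blocked at fork node R ∈ conditioning set.
  P2: blocked at fork node R ∈ conditioning set.
  P3: blocked at fork node R ∈ conditioning set.
  P4: blocked at fork node R ∈ conditioning set.
{R} contains no descendant of Z and blocks every backdoor path.
No other singleton works — e.g. {E} leaves P3 open — so {R} is the unique smallest valid adjustment set.

{R}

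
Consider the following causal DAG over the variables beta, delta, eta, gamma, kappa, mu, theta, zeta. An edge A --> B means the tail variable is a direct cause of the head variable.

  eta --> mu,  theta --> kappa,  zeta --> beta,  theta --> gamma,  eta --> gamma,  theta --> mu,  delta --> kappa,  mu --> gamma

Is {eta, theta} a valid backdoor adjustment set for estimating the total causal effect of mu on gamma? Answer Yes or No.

Yes

Backdoor paths from mu to gamma (paths whose first edge points into mu):
  P1: mu <- theta -> gamma
  P2: mu <- eta -> gamma
Condition 1 (no descendant of mu in the set): holds — descendants of mu are {gamma}; none are in {eta, theta}.
Condition 2 (every backdoor path blocked by {eta, theta}):
  P1: blocked at fork node theta ∈ conditioning set.
  P2: blocked at fork node eta ∈ conditioning set.
{eta, theta} satisfies the backdoor criterion.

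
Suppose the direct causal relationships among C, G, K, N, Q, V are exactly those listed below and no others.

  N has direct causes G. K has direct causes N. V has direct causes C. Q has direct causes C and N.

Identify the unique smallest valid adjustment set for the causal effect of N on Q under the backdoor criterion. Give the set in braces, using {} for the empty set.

{}

Variables eligible for adjustment (non-descendants of N, excluding N and Q): {C, G, V}.
Backdoor paths from N to Q:
  (none)
With no backdoor paths the empty set already satisfies the criterion, and it is trivially minimal.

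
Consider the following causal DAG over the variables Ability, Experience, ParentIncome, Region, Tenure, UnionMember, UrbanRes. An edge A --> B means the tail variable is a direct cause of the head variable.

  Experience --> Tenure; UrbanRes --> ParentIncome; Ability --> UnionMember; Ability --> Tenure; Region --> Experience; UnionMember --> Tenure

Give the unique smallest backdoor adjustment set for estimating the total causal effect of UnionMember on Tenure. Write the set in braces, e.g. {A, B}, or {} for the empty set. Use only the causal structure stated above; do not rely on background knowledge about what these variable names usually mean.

Variables eligible for adjustment (non-descendants of UnionMember, excluding UnionMember and Tenure): {Ability, Experience, ParentIncome, Region, UrbanRes}.
Backdoor paths from UnionMember to Tenure:
  P1: UnionMember <- Ability -> Tenure
The empty set is not sufficient: P1 (UnionMember <- Ability -> Tenure) has no collider blocking it and no conditioned non-collider, so it is open.
Try {Ability}:
  P1: blocked at fork node Ability ∈ conditioning set.
{Ability} contains no descendant of UnionMember and blocks every backdoor path.
No other singleton works — e.g. {Region} leaves P1 open — so {Ability} is the unique smallest valid adjustment set.

{Ability}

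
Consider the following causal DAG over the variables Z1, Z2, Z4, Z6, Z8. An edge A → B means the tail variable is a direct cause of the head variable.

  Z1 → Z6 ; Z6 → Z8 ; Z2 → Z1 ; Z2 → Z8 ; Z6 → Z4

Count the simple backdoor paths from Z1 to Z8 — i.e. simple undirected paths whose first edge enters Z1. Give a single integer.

1

A backdoor path from Z1 to Z8 is any simple undirected path whose first edge points into Z1 (i.e. leaves Z1 via a parent).
Parents of Z1: {Z2}.
Enumerating:
  P1: Z1 <- Z2 -> Z8
That exhausts the simple backdoor paths. Count: 1.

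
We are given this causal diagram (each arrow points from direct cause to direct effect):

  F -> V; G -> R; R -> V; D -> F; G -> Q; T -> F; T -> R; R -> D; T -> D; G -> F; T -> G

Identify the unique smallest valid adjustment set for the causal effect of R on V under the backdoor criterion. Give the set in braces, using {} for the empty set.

Variables eligible for adjustment (non-descendants of R, excluding R and V): {G, Q, T}.
Backdoor paths from R to V:
  P1: R <- T -> G -> F -> V
  P2: R <- T -> D -> F -> V
  P3: R <- T -> F -> V
  P4: R <- G <- T -> D -> F -> V
  P5: R <- G <- T -> F -> V
  P6: R <- G -> F -> V
The empty set is not sufficient: P1 (R <- T -> G -> F -> V) has no collider blocking it and no conditioned non-collider, so it is open.
Try {G, T}:
  P1: blocked at fork node T ∈ conditioning set.
  P2: blocked at fork node T ∈ conditioning set.
  P3: blocked at fork node T ∈ conditioning set.
  P4: blocked at chain node G ∈ conditioning set.
  P5: blocked at chain node G ∈ conditioning set.
  P6: blocked at fork node G ∈ conditioning set.
{G, T} contains no descendant of R and blocks every backdoor path.
Every element of {G, T} is needed (dropping G leaves P6 open; dropping T leaves P2 open), so no proper subset is valid.
Among all size-2 subsets of the eligible variables, only {G, T} blocks every backdoor path, so it is the unique smallest valid adjustment set.

{G, T}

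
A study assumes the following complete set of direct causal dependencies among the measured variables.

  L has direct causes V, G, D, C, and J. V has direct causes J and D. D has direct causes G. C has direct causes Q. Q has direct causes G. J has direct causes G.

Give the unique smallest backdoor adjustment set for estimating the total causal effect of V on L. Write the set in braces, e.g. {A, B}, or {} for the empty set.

{D, J}

Variables eligible for adjustment (non-descendants of V, excluding V and L): {C, D, G, J, Q}.
Backdoor paths from V to L:
  P1: V <- D <- G -> J -> L
  P2: V <- D <- G -> Q -> C -> L
  P3: V <- D <- G -> L
  P4: V <- D -> L
  P5: V <- J <- G -> D -> L
  P6: V <- J <- G -> Q -> C -> L
  P7: V <- J <- G -> L
  P8: V <- J -> L
The empty set is not sufficient: P1 (V <- D <- G -> J -> L) has no collider blocking it and no conditioned non-collider, so it is open.
Try {D, J}:
  P1: blocked at chain node D ∈ conditioning set.
  P2: blocked at chain node D ∈ conditioning set.
  P3: blocked at chain node D ∈ conditioning set.
  P4: blocked at fork node D ∈ conditioning set.
  P5: blocked at chain node J ∈ conditioning set.
  P6: blocked at chain node J ∈ conditioning set.
  P7: blocked at chain node J ∈ conditioning set.
  P8: blocked at fork node J ∈ conditioning set.
{D, J} contains no descendant of V and blocks every backdoor path.
Every element of {D, J} is needed (dropping D leaves P2 open; dropping J leaves P6 open), so no proper subset is valid.
Among all size-2 subsets of the eligible variables, only {D, J} blocks every backdoor path, so it is the unique smallest valid adjustment set.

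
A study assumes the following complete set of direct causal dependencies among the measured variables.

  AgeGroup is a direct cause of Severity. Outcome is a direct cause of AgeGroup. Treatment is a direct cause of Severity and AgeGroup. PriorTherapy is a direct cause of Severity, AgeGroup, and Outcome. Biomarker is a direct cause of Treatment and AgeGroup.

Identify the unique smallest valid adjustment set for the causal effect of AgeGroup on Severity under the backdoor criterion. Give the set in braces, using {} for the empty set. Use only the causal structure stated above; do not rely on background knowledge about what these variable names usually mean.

Variables eligible for adjustment (non-descendants of AgeGroup, excluding AgeGroup and Severity): {Biomarker, Outcome, PriorTherapy, Treatment}.
Backdoor paths from AgeGroup to Severity:
  P1: AgeGroup <- Biomarker -> Treatment -> Severity
  P2: AgeGroup <- Treatment -> Severity
  P3: AgeGroup <- PriorTherapy -> Severity
  P4: AgeGroup <- Outcome <- PriorTherapy -> Severity
The empty set is not sufficient: P1 (AgeGroup <- Biomarker -> Treatment -> Severity) has no collider blocking it and no conditioned non-collider, so it is open.
Try {PriorTherapy, Treatment}:
  P1: blocked at chain node Treatment ∈ conditioning set.
  P2: blocked at fork node Treatment ∈ conditioning set.
  P3: blocked at fork node PriorTherapy ∈ conditioning set.
  P4: blocked at fork node PriorTherapy ∈ conditioning set.
{PriorTherapy, Treatment} contains no descendant of AgeGroup and blocks every backdoor path.
Every element of {PriorTherapy, Treatment} is needed (dropping PriorTherapy leaves P3 open; dropping Treatment leaves P1 open), so no proper subset is valid.
Among all size-2 subsets of the eligible variables, only {PriorTherapy, Treatment} blocks every backdoor path, so it is the unique smallest valid adjustment set.

{PriorTherapy, Treatment}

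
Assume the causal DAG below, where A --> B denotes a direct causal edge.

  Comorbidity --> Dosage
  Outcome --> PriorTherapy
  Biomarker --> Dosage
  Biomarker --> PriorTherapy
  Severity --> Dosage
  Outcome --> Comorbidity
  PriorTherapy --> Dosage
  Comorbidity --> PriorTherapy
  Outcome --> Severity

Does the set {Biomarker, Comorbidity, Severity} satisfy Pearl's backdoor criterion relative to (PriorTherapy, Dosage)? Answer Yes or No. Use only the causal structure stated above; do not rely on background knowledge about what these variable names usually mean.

Backdoor paths from PriorTherapy to Dosage (paths whose first edge points into PriorTherapy):
  P1: PriorTherapy <- Outcome -> Severity -> Dosage
  P2: PriorTherapy <- Outcome -> Comorbidity -> Dosage
  P3: PriorTherapy <- Biomarker -> Dosage
  P4: PriorTherapy <- Comorbidity <- Outcome -> Severity -> Dosage
  P5: PriorTherapy <- Comorbidity -> Dosage
Condition 1 (no descendant of PriorTherapy in the set): holds — descendants of PriorTherapy are {Dosage}; none are in {Biomarker, Comorbidity, Severity}.
Condition 2 (every backdoor path blocked by {Biomarker, Comorbidity, Severity}):
  P1: blocked at chain node Severity ∈ conditioning set.
  P2: blocked at chain node Comorbidity ∈ conditioning set.
  P3: blocked at fork node Biomarker ∈ conditioning set.
  P4: blocked at chain node Comorbidity ∈ conditioning set.
  P5: blocked at fork node Comorbidity ∈ conditioning set.
{Biomarker, Comorbidity, Severity} satisfies the backdoor criterion.

Yes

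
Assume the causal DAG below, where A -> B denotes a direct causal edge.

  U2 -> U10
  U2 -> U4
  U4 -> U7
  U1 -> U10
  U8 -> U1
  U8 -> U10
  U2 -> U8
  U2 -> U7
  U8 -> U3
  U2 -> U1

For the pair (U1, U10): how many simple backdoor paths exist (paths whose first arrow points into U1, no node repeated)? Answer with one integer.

A backdoor path from U1 to U10 is any simple undirected path whose first edge points into U1 (i.e. leaves U1 via a parent).
Parents of U1: {U2, U8}.
Enumerating:
  P1: U1 <- U2 -> U8 -> U10
  P2: U1 <- U2 -> U10
  P3: U1 <- U8 <- U2 -> U10
  P4: U1 <- U8 -> U10
That exhausts the simple backdoor paths. Count: 4.

4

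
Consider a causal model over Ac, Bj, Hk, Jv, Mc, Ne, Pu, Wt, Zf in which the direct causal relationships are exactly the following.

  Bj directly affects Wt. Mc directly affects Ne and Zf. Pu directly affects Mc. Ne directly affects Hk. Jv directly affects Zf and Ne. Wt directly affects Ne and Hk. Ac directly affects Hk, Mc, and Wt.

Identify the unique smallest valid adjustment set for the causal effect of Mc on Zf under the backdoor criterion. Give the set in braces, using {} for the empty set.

{}

Variables eligible for adjustment (non-descendants of Mc, excluding Mc and Zf): {Ac, Bj, Jv, Pu, Wt}.
Backdoor paths from Mc to Zf:
  P1: Mc <- Ac -> Wt -> Ne <- Jv -> Zf
  P2: Mc <- Ac -> Wt -> Hk <- Ne <- Jv -> Zf
  P3: Mc <- Ac -> Hk <- Wt -> Ne <- Jv -> Zf
  P4: Mc <- Ac -> Hk <- Ne <- Jv -> Zf
Each backdoor path contains an unconditioned collider, so every path is already blocked with the empty conditioning set:
  P1: blocked at collider Ne (neither it nor any descendant is in the conditioning set).
  P2: blocked at collider Hk (neither it nor any descendant is in the conditioning set).
  P3: blocked at collider Hk (neither it nor any descendant is in the conditioning set).
  P4: blocked at collider Hk (neither it nor any descendant is in the conditioning set).
The empty set is therefore the unique smallest valid set.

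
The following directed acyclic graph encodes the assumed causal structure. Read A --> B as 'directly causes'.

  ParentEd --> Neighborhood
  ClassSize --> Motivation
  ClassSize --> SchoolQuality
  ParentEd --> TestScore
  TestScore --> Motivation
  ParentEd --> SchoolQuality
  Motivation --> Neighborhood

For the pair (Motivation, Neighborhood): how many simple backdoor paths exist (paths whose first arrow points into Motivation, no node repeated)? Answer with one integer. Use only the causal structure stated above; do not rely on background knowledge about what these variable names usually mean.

2

A backdoor path from Motivation to Neighborhood is any simple undirected path whose first edge points into Motivation (i.e. leaves Motivation via a parent).
Parents of Motivation: {ClassSize, TestScore}.
Enumerating:
  P1: Motivation <- TestScore <- ParentEd -> Neighborhood
  P2: Motivation <- ClassSize -> SchoolQuality <- ParentEd -> Neighborhood
That exhausts the simple backdoor paths. Count: 2.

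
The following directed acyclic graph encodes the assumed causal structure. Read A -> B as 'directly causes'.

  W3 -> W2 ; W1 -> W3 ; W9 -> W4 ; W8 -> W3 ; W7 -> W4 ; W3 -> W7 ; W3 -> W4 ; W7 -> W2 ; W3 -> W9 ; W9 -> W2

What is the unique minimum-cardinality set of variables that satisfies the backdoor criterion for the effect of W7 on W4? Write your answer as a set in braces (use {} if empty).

Variables eligible for adjustment (non-descendants of W7, excluding W7 and W4): {W1, W3, W8, W9}.
Backdoor paths from W7 to W4:
  P1: W7 <- W3 -> W9 -> W4
  P2: W7 <- W3 -> W2 <- W9 -> W4
  P3: W7 <- W3 -> W4
The empty set is not sufficient: P1 (W7 <- W3 -> W9 -> W4) has no collider blocking it and no conditioned non-collider, so it is open.
Try {W3}:
  P1: blocked at fork node W3 ∈ conditioning set.
  P2: blocked at fork node W3 ∈ conditioning set.
  P3: blocked at fork node W3 ∈ conditioning set.
{W3} contains no descendant of W7 and blocks every backdoor path.
No other singleton works — e.g. {W1} leaves P1 open — so {W3} is the unique smallest valid adjustment set.

{W3}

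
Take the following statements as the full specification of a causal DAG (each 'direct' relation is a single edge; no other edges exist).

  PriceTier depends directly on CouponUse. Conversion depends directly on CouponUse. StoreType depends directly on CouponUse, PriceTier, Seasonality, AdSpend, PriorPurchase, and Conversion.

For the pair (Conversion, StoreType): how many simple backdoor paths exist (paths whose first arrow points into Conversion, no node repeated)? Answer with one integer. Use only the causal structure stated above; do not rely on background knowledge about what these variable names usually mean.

A backdoor path from Conversion to StoreType is any simple undirected path whose first edge points into Conversion (i.e. leaves Conversion via a parent).
Parents of Conversion: {CouponUse}.
Enumerating:
  P1: Conversion <- CouponUse -> PriceTier -> StoreType
  P2: Conversion <- CouponUse -> StoreType
That exhausts the simple backdoor paths. Count: 2.

2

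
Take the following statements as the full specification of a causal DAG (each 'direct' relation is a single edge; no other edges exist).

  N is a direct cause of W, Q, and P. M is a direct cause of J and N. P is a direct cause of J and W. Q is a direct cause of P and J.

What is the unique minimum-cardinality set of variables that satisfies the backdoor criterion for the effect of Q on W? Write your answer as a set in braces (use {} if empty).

{N}

Variables eligible for adjustment (non-descendants of Q, excluding Q and W): {M, N}.
Backdoor paths from Q to W:
  P1: Q <- N <- M -> J <- P -> W
  P2: Q <- N -> P -> W
  P3: Q <- N -> W
The empty set is not sufficient: P2 (Q <- N -> P -> W) has no collider blocking it and no conditioned non-collider, so it is open.
Try {N}:
  P1: blocked at chain node N ∈ conditioning set.
  P2: blocked at fork node N ∈ conditioning set.
  P3: blocked at fork node N ∈ conditioning set.
{N} contains no descendant of Q and blocks every backdoor path.
No other singleton works — e.g. {M} leaves P2 open — so {N} is the unique smallest valid adjustment set.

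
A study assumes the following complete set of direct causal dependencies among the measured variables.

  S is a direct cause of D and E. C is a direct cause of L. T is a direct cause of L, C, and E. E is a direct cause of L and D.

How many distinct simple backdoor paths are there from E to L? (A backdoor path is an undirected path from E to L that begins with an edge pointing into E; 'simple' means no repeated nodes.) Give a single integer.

2

A backdoor path from E to L is any simple undirected path whose first edge points into E (i.e. leaves E via a parent).
Parents of E: {S, T}.
Enumerating:
  P1: E <- T -> C -> L
  P2: E <- T -> L
That exhausts the simple backdoor paths. Count: 2.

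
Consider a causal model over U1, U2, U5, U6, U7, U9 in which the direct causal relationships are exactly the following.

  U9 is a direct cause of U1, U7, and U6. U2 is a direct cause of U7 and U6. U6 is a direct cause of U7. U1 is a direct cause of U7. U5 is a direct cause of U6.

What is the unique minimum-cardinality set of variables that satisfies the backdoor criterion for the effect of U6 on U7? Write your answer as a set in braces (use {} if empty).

Variables eligible for adjustment (non-descendants of U6, excluding U6 and U7): {U1, U2, U5, U9}.
Backdoor paths from U6 to U7:
  P1: U6 <- U9 -> U1 -> U7
  P2: U6 <- U9 -> U7
  P3: U6 <- U2 -> U7
The empty set is not sufficient: P1 (U6 <- U9 -> U1 -> U7) has no collider blocking it and no conditioned non-collider, so it is open.
Try {U2, U9}:
  P1: blocked at fork node U9 ∈ conditioning set.
  P2: blocked at fork node U9 ∈ conditioning set.
  P3: blocked at fork node U2 ∈ conditioning set.
{U2, U9} contains no descendant of U6 and blocks every backdoor path.
Every element of {U2, U9} is needed (dropping U2 leaves P3 open; dropping U9 leaves P1 open), so no proper subset is valid.
Among all size-2 subsets of the eligible variables, only {U2, U9} blocks every backdoor path, so it is the unique smallest valid adjustment set.

{U2, U9}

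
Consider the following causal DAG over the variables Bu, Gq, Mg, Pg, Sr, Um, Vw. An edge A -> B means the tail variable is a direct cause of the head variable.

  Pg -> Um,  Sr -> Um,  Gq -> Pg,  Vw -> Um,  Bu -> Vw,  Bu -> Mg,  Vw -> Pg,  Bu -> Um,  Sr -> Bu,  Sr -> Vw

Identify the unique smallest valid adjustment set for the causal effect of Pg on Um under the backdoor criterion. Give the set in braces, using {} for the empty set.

{Vw}

Variables eligible for adjustment (non-descendants of Pg, excluding Pg and Um): {Bu, Gq, Mg, Sr, Vw}.
Backdoor paths from Pg to Um:
  P1: Pg <- Vw <- Sr -> Bu -> Um
  P2: Pg <- Vw <- Sr -> Um
  P3: Pg <- Vw <- Bu <- Sr -> Um
  P4: Pg <- Vw <- Bu -> Um
  P5: Pg <- Vw -> Um
The empty set is not sufficient: P1 (Pg <- Vw <- Sr -> Bu -> Um) has no collider blocking it and no conditioned non-collider, so it is open.
Try {Vw}:
  P1: blocked at chain node Vw ∈ conditioning set.
  P2: blocked at chain node Vw ∈ conditioning set.
  P3: blocked at chain node Vw ∈ conditioning set.
  P4: blocked at chain node Vw ∈ conditioning set.
  P5: blocked at fork node Vw ∈ conditioning set.
{Vw} contains no descendant of Pg and blocks every backdoor path.
No other singleton works — e.g. {Gq} leaves P1 open — so {Vw} is the unique smallest valid adjustment set.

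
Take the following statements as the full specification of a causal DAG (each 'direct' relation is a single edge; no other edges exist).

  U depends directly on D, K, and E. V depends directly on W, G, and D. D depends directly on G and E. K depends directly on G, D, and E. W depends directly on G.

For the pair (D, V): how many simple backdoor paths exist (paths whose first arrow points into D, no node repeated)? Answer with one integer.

A backdoor path from D to V is any simple undirected path whose first edge points into D (i.e. leaves D via a parent).
Parents of D: {E, G}.
Enumerating:
  P1: D <- G -> W -> V
  P2: D <- G -> V
  P3: D <- E -> K <- G -> W -> V
  P4: D <- E -> K <- G -> V
  P5: D <- E -> U <- K <- G -> W -> V
  P6: D <- E -> U <- K <- G -> V
That exhausts the simple backdoor paths. Count: 6.

6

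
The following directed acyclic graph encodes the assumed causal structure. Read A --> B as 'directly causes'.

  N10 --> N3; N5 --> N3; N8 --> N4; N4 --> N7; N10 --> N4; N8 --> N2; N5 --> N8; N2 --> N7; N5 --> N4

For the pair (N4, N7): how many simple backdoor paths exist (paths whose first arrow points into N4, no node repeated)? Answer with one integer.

A backdoor path from N4 to N7 is any simple undirected path whose first edge points into N4 (i.e. leaves N4 via a parent).
Parents of N4: {N10, N5, N8}.
Enumerating:
  P1: N4 <- N5 -> N8 -> N2 -> N7
  P2: N4 <- N8 -> N2 -> N7
  P3: N4 <- N10 -> N3 <- N5 -> N8 -> N2 -> N7
That exhausts the simple backdoor paths. Count: 3.

3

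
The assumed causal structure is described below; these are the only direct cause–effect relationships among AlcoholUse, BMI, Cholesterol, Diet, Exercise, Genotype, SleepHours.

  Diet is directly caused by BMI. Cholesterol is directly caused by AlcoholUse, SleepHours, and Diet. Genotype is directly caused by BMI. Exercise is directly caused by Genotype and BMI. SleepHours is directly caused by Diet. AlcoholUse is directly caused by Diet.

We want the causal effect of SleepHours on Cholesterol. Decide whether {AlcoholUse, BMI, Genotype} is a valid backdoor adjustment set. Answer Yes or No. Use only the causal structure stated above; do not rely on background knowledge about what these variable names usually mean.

No

Backdoor paths from SleepHours to Cholesterol (paths whose first edge points into SleepHours):
  P1: SleepHours <- Diet -> AlcoholUse -> Cholesterol
  P2: SleepHours <- Diet -> Cholesterol
Condition 1 (no descendant of SleepHours in the set): holds — descendants of SleepHours are {Cholesterol}; none are in {AlcoholUse, BMI, Genotype}.
Condition 2 (every backdoor path blocked by {AlcoholUse, BMI, Genotype}):
  P1: blocked at chain node AlcoholUse ∈ conditioning set.
  P2: open — no interior node is in the conditioning set.
{AlcoholUse, BMI, Genotype} does not satisfy the backdoor criterion.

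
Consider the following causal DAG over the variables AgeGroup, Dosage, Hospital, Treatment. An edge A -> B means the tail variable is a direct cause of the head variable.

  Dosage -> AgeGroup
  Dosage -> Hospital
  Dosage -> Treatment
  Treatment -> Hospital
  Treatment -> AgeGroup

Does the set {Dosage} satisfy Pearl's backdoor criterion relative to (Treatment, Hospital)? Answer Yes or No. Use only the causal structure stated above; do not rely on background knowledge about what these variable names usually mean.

Backdoor paths from Treatment to Hospital (paths whose first edge points into Treatment):
  P1: Treatment <- Dosage -> Hospital
Condition 1 (no descendant of Treatment in the set): holds — descendants of Treatment are {AgeGroup, Hospital}; none are in {Dosage}.
Condition 2 (every backdoor path blocked by {Dosage}):
  P1: blocked at fork node Dosage ∈ conditioning set.
{Dosage} satisfies the backdoor criterion.

Yes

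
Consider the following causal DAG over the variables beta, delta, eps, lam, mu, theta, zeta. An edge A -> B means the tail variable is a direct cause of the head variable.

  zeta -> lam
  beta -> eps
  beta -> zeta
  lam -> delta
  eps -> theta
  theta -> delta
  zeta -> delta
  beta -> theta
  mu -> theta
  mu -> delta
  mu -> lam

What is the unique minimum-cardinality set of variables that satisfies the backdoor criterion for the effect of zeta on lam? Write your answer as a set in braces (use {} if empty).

{}

Variables eligible for adjustment (non-descendants of zeta, excluding zeta and lam): {beta, eps, mu, theta}.
Backdoor paths from zeta to lam:
  P1: zeta <- beta -> eps -> theta <- mu -> lam
  P2: zeta <- beta -> eps -> theta <- mu -> delta <- lam
  P3: zeta <- beta -> eps -> theta -> delta <- mu -> lam
  P4: zeta <- beta -> eps -> theta -> delta <- lam
  P5: zeta <- beta -> theta <- mu -> lam
  P6: zeta <- beta -> theta <- mu -> delta <- lam
  P7: zeta <- beta -> theta -> delta <- mu -> lam
  P8: zeta <- beta -> theta -> delta <- lam
Each backdoor path contains an unconditioned collider, so every path is already blocked with the empty conditioning set:
  P1: blocked at collider theta (neither it nor any descendant is in the conditioning set).
  P2: blocked at collider theta (neither it nor any descendant is in the conditioning set).
  P3: blocked at collider delta (neither it nor any descendant is in the conditioning set).
  P4: blocked at collider delta (neither it nor any descendant is in the conditioning set).
  P5: blocked at collider theta (neither it nor any descendant is in the conditioning set).
  P6: blocked at collider theta (neither it nor any descendant is in the conditioning set).
  P7: blocked at collider delta (neither it nor any descendant is in the conditioning set).
  P8: blocked at collider delta (neither it nor any descendant is in the conditioning set).
The empty set is therefore the unique smallest valid set.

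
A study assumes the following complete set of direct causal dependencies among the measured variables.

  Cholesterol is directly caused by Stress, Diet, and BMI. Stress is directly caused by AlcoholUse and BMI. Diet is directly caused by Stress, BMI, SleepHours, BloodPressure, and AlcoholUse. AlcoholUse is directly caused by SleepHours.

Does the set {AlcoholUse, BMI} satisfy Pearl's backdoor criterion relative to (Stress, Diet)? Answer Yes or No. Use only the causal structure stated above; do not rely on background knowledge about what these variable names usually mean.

Yes

Backdoor paths from Stress to Diet (paths whose first edge points into Stress):
  P1: Stress <- AlcoholUse <- SleepHours -> Diet
  P2: Stress <- AlcoholUse -> Diet
  P3: Stress <- BMI -> Diet
  P4: Stress <- BMI -> Cholesterol <- Diet
Condition 1 (no descendant of Stress in the set): holds — descendants of Stress are {Cholesterol, Diet}; none are in {AlcoholUse, BMI}.
Condition 2 (every backdoor path blocked by {AlcoholUse, BMI}):
  P1: blocked at chain node AlcoholUse ∈ conditioning set.
  P2: blocked at fork node AlcoholUse ∈ conditioning set.
  P3: blocked at fork node BMI ∈ conditioning set.
  P4: blocked at fork node BMI ∈ conditioning set.
{AlcoholUse, BMI} satisfies the backdoor criterion.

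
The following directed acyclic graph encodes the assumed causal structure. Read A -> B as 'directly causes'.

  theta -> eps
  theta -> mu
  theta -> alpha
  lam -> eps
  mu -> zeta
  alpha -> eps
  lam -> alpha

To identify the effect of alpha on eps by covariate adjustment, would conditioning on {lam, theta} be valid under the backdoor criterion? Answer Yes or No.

Backdoor paths from alpha to eps (paths whose first edge points into alpha):
  P1: alpha <- lam -> eps
  P2: alpha <- theta -> eps
Condition 1 (no descendant of alpha in the set): holds — descendants of alpha are {eps}; none are in {lam, theta}.
Condition 2 (every backdoor path blocked by {lam, theta}):
  P1: blocked at fork node lam ∈ conditioning set.
  P2: blocked at fork node theta ∈ conditioning set.
{lam, theta} satisfies the backdoor criterion.

Yes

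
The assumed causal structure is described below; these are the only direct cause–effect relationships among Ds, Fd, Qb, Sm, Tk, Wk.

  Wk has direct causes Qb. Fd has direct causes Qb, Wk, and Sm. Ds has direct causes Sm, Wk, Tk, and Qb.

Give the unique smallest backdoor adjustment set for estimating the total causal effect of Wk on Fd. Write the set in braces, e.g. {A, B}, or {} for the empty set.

{Qb}

Variables eligible for adjustment (non-descendants of Wk, excluding Wk and Fd): {Qb, Sm, Tk}.
Backdoor paths from Wk to Fd:
  P1: Wk <- Qb -> Ds <- Sm -> Fd
  P2: Wk <- Qb -> Fd
The empty set is not sufficient: P2 (Wk <- Qb -> Fd) has no collider blocking it and no conditioned non-collider, so it is open.
Try {Qb}:
  P1: blocked at fork node Qb ∈ conditioning set.
  P2: blocked at fork node Qb ∈ conditioning set.
{Qb} contains no descendant of Wk and blocks every backdoor path.
No other singleton works — e.g. {Sm} leaves P2 open — so {Qb} is the unique smallest valid adjustment set.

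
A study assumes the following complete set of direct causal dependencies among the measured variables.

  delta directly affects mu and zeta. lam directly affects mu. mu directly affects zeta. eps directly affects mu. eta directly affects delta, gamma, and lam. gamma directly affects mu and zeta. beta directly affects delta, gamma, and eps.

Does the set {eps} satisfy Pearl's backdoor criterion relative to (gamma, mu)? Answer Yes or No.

Backdoor paths from gamma to mu (paths whose first edge points into gamma):
  P1: gamma <- eta -> delta <- beta -> eps -> mu
  P2: gamma <- eta -> delta -> mu
  P3: gamma <- eta -> delta -> zeta <- mu
  P4: gamma <- eta -> lam -> mu
  P5: gamma <- beta -> eps -> mu
  P6: gamma <- beta -> delta <- eta -> lam -> mu
  P7: gamma <- beta -> delta -> mu
  P8: gamma <- beta -> delta -> zeta <- mu
Condition 1 (no descendant of gamma in the set): holds — descendants of gamma are {mu, zeta}; none are in {eps}.
Condition 2 (every backdoor path blocked by {eps}):
  P1: blocked at collider delta (neither it nor any descendant is in the conditioning set).
  P2: open — no interior node is in the conditioning set.
  P3: blocked at collider zeta (neither it nor any descendant is in the conditioning set).
  P4: open — no interior node is in the conditioning set.
  P5: blocked at chain node eps ∈ conditioning set.
  P6: blocked at collider delta (neither it nor any descendant is in the conditioning set).
  P7: open — no interior node is in the conditioning set.
  P8: blocked at collider zeta (neither it nor any descendant is in the conditioning set).
{eps} does not satisfy the backdoor criterion.

No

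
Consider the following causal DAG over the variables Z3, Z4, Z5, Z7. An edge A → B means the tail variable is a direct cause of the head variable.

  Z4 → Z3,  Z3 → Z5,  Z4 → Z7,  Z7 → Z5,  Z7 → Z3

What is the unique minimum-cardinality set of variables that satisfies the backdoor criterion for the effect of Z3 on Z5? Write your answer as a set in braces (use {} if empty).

Variables eligible for adjustment (non-descendants of Z3, excluding Z3 and Z5): {Z4, Z7}.
Backdoor paths from Z3 to Z5:
  P1: Z3 <- Z4 -> Z7 -> Z5
  P2: Z3 <- Z7 -> Z5
The empty set is not sufficient: P1 (Z3 <- Z4 -> Z7 -> Z5) has no collider blocking it and no conditioned non-collider, so it is open.
Try {Z7}:
  P1: blocked at chain node Z7 ∈ conditioning set.
  P2: blocked at fork node Z7 ∈ conditioning set.
{Z7} contains no descendant of Z3 and blocks every backdoor path.
No other singleton works — e.g. {Z4} leaves P2 open — so {Z7} is the unique smallest valid adjustment set.

{Z7}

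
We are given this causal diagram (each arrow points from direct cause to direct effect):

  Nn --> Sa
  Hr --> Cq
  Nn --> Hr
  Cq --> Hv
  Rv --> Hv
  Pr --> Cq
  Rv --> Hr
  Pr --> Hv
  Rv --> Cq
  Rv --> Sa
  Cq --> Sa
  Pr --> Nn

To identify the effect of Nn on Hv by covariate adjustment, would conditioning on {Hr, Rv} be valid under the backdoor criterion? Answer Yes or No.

Backdoor paths from Nn to Hv (paths whose first edge points into Nn):
  P1: Nn <- Pr -> Cq <- Rv -> Hv
  P2: Nn <- Pr -> Cq <- Hr <- Rv -> Hv
  P3: Nn <- Pr -> Cq -> Hv
  P4: Nn <- Pr -> Cq -> Sa <- Rv -> Hv
  P5: Nn <- Pr -> Hv
Condition 1 (no descendant of Nn in the set): FAILS — Hr is a descendant of Nn.
Condition 2 (every backdoor path blocked by {Hr, Rv}):
  P1: blocked at collider Cq (neither it nor any descendant is in the conditioning set).
  P2: blocked at collider Cq (neither it nor any descendant is in the conditioning set).
  P3: open — no interior node is in the conditioning set.
  P4: blocked at collider Sa (neither it nor any descendant is in the conditioning set).
  P5: open — no interior node is in the conditioning set.
{Hr, Rv} does not satisfy the backdoor criterion.

No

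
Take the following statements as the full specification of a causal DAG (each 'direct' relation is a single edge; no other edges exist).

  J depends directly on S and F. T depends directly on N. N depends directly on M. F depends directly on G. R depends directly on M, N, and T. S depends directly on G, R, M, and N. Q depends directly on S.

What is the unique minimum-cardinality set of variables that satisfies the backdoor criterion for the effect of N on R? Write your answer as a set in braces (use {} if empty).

Variables eligible for adjustment (non-descendants of N, excluding N and R): {F, G, M}.
Backdoor paths from N to R:
  P1: N <- M -> R
  P2: N <- M -> S <- R
The empty set is not sufficient: P1 (N <- M -> R) has no collider blocking it and no conditioned non-collider, so it is open.
Try {M}:
  P1: blocked at fork node M ∈ conditioning set.
  P2: blocked at fork node M ∈ conditioning set.
{M} contains no descendant of N and blocks every backdoor path.
No other singleton works — e.g. {G} leaves P1 open — so {M} is the unique smallest valid adjustment set.

{M}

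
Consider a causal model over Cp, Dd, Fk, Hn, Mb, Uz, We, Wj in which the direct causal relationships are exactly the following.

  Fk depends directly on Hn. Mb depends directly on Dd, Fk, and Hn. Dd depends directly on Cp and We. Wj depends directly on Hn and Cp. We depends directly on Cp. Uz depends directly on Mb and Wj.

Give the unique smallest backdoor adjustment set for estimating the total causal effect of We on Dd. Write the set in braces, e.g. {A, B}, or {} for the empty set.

Variables eligible for adjustment (non-descendants of We, excluding We and Dd): {Cp, Fk, Hn, Wj}.
Backdoor paths from We to Dd:
  P1: We <- Cp -> Dd
  P2: We <- Cp -> Wj <- Hn -> Fk -> Mb <- Dd
  P3: We <- Cp -> Wj <- Hn -> Mb <- Dd
  P4: We <- Cp -> Wj -> Uz <- Mb <- Dd
The empty set is not sufficient: P1 (We <- Cp -> Dd) has no collider blocking it and no conditioned non-collider, so it is open.
Try {Cp}:
  P1: blocked at fork node Cp ∈ conditioning set.
  P2: blocked at fork node Cp ∈ conditioning set.
  P3: blocked at fork node Cp ∈ conditioning set.
  P4: blocked at fork node Cp ∈ conditioning set.
{Cp} contains no descendant of We and blocks every backdoor path.
No other singleton works — e.g. {Hn} leaves P1 open — so {Cp} is the unique smallest valid adjustment set.

{Cp}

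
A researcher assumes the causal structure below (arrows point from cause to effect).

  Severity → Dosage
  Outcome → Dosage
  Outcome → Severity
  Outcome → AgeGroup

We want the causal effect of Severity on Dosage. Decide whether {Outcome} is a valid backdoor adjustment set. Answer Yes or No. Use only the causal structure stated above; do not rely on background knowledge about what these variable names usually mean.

Backdoor paths from Severity to Dosage (paths whose first edge points into Severity):
  P1: Severity <- Outcome -> Dosage
Condition 1 (no descendant of Severity in the set): holds — descendants of Severity are {Dosage}; none are in {Outcome}.
Condition 2 (every backdoor path blocked by {Outcome}):
  P1: blocked at fork node Outcome ∈ conditioning set.
{Outcome} satisfies the backdoor criterion.

Yes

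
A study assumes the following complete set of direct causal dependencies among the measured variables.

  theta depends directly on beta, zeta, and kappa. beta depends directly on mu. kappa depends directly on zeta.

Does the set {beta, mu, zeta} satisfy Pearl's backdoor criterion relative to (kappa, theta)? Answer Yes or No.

Yes

Backdoor paths from kappa to theta (paths whose first edge points into kappa):
  P1: kappa <- zeta -> theta
Condition 1 (no descendant of kappa in the set): holds — descendants of kappa are {theta}; none are in {beta, mu, zeta}.
Condition 2 (every backdoor path blocked by {beta, mu, zeta}):
  P1: blocked at fork node zeta ∈ conditioning set.
{beta, mu, zeta} satisfies the backdoor criterion.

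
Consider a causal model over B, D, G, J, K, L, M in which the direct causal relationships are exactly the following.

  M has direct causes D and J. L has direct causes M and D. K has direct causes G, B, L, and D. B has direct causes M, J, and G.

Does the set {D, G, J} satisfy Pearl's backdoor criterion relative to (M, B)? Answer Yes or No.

Yes

Backdoor paths from M to B (paths whose first edge points into M):
  P1: M <- J -> B
  P2: M <- D -> L -> K <- G -> B
  P3: M <- D -> L -> K <- B
  P4: M <- D -> K <- G -> B
  P5: M <- D -> K <- B
Condition 1 (no descendant of M in the set): holds — descendants of M are {B, K, L}; none are in {D, G, J}.
Condition 2 (every backdoor path blocked by {D, G, J}):
  P1: blocked at fork node J ∈ conditioning set.
  P2: blocked at fork node D ∈ conditioning set.
  P3: blocked at fork node D ∈ conditioning set.
  P4: blocked at fork node D ∈ conditioning set.
  P5: blocked at fork node D ∈ conditioning set.
{D, G, J} satisfies the backdoor criterion.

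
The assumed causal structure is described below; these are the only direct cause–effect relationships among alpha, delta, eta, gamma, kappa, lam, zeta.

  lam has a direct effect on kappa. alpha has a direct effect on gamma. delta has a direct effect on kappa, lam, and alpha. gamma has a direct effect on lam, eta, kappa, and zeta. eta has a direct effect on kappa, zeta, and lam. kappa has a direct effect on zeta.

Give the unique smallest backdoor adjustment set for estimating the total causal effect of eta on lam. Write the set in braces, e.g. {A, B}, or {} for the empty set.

Variables eligible for adjustment (non-descendants of eta, excluding eta and lam): {alpha, delta, gamma}.
Backdoor paths from eta to lam:
  P1: eta <- gamma <- alpha <- delta -> lam
  P2: eta <- gamma <- alpha <- delta -> kappa <- lam
  P3: eta <- gamma -> lam
  P4: eta <- gamma -> kappa <- delta -> lam
  P5: eta <- gamma -> kappa <- lam
  P6: eta <- gamma -> zeta <- kappa <- delta -> lam
  P7: eta <- gamma -> zeta <- kappa <- lam
The empty set is not sufficient: P1 (eta <- gamma <- alpha <- delta -> lam) has no collider blocking it and no conditioned non-collider, so it is open.
Try {gamma}:
  P1: blocked at chain node gamma ∈ conditioning set.
  P2: blocked at chain node gamma ∈ conditioning set.
  P3: blocked at fork node gamma ∈ conditioning set.
  P4: blocked at fork node gamma ∈ conditioning set.
  P5: blocked at fork node gamma ∈ conditioning set.
  P6: blocked at fork node gamma ∈ conditioning set.
  P7: blocked at fork node gamma ∈ conditioning set.
{gamma} contains no descendant of eta and blocks every backdoor path.
No other singleton works — e.g. {delta} leaves P3 open — so {gamma} is the unique smallest valid adjustment set.

{gamma}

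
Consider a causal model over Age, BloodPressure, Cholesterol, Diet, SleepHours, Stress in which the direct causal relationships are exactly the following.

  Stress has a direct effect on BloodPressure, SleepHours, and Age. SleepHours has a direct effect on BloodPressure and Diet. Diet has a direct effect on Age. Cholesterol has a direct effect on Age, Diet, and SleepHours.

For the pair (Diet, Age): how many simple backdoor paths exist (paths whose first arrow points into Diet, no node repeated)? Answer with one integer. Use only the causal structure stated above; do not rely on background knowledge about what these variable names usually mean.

A backdoor path from Diet to Age is any simple undirected path whose first edge points into Diet (i.e. leaves Diet via a parent).
Parents of Diet: {Cholesterol, SleepHours}.
Enumerating:
  P1: Diet <- Cholesterol -> SleepHours <- Stress -> Age
  P2: Diet <- Cholesterol -> SleepHours -> BloodPressure <- Stress -> Age
  P3: Diet <- Cholesterol -> Age
  P4: Diet <- SleepHours <- Cholesterol -> Age
  P5: Diet <- SleepHours <- Stress -> Age
  P6: Diet <- SleepHours -> BloodPressure <- Stress -> Age
That exhausts the simple backdoor paths. Count: 6.

6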